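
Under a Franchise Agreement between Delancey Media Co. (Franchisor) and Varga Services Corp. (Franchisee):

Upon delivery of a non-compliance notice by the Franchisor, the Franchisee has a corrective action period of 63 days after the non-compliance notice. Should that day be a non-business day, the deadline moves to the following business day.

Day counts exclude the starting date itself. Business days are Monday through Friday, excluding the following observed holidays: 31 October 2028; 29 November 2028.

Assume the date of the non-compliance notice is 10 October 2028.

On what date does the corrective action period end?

The last day of the corrective action period: 63 calendar days after 10 October 2028 is 12 December 2028. 12 December 2028 is a Tuesday and is not a listed holiday, so no roll-forward applies.

12 December 2028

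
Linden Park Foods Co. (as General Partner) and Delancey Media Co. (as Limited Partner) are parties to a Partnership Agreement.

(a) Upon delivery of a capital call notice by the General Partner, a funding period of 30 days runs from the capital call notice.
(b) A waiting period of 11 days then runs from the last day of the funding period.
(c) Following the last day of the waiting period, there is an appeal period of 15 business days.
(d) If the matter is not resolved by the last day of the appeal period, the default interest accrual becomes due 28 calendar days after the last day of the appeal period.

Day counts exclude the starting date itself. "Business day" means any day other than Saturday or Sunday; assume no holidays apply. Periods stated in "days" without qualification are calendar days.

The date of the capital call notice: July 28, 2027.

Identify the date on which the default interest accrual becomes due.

Adding 30 calendar days to July 28, 2027 gives August 27, 2027, which is the last day of the funding period.
The last day of the waiting period: 11 calendar days after August 27, 2027 is September 7, 2027.
From Tuesday, September 7, 2027, 15 business days (Sep 8, Sep 9, Sep 10, Sep 13, …, Sep 24, Sep 27, Sep 28, skipping weekends) brings us to Tuesday, September 28, 2027, which is the last day of the appeal period.
The date on which the default interest accrual becomes due: 28 calendar days after September 28, 2027 is October 26, 2027.

October 26, 2027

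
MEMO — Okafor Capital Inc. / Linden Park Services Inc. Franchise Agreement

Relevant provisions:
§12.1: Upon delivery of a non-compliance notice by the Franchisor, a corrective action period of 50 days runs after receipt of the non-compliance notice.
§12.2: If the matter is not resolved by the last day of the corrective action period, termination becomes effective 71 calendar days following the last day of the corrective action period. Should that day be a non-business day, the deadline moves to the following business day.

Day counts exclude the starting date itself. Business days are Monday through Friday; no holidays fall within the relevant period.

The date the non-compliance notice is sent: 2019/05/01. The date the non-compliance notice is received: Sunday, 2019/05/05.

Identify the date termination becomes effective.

2019/09/03

The last day of the corrective action period: 50 calendar days after 2019/05/05 is 2019/06/24.
The date termination becomes effective: 2019/06/24 + 71 days = 2019/09/03. 2019/09/03 is a Tuesday, so no roll-forward applies.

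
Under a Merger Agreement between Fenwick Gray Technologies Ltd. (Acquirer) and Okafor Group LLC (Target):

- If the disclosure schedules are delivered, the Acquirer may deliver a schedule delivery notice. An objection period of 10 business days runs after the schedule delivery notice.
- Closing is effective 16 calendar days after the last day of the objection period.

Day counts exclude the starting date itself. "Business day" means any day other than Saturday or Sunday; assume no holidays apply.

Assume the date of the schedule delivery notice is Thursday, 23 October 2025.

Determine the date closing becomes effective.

22 November 2025

The last day of the objection period: counting 10 business days from Thursday, 23 October 2025 (Oct 24, Oct 27, Oct 28, Oct 29, Oct 30, Oct 31, Nov 3, Nov 4, Nov 5, Nov 6, skipping weekends) reaches Thursday, 6 November 2025.
The date closing becomes effective: 16 calendar days after 6 November 2025 is 22 November 2025.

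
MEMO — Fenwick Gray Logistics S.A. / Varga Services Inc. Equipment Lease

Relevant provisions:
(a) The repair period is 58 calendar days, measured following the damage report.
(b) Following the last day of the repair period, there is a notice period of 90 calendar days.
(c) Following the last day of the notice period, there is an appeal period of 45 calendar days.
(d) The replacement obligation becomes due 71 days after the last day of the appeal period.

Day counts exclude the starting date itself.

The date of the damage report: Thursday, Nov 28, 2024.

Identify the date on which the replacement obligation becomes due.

Aug 19, 2025

The last day of the repair period: Nov 28, 2024 + 58 days = Jan 25, 2025.
The last day of the notice period: 90 calendar days after Jan 25, 2025 is Apr 25, 2025.
Adding 45 calendar days to Apr 25, 2025 gives Jun 9, 2025, which is the last day of the appeal period.
The date on which the replacement obligation becomes due: Jun 9, 2025 + 71 days = Aug 19, 2025.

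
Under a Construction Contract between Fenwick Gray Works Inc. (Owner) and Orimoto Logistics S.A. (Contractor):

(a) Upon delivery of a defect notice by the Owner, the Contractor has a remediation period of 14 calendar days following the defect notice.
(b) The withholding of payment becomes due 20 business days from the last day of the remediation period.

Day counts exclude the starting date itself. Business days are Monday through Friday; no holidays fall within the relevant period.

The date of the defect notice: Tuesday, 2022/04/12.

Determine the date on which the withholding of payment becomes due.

The last day of the remediation period: 14 calendar days after 2022/04/12 is 2022/04/26.
The date on which the withholding of payment becomes due: counting 20 business days from Tuesday, 2022/04/26 (Apr 27, Apr 28, Apr 29, May 2, …, May 20, May 23, May 24, skipping weekends) reaches Tuesday, 2022/05/24.

2022/05/24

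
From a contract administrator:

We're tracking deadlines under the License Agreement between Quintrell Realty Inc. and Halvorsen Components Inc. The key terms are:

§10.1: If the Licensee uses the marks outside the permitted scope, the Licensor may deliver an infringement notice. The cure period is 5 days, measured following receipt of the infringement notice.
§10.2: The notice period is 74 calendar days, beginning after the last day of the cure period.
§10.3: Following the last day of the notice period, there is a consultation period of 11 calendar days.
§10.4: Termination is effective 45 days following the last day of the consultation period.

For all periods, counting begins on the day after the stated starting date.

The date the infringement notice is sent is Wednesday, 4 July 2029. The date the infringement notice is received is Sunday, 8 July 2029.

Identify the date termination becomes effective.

20 November 2029

The last day of the cure period: 5 calendar days after 8 July 2029 is 13 July 2029.
The last day of the notice period: 74 calendar days after 13 July 2029 is 25 September 2029.
Adding 11 calendar days to 25 September 2029 gives 6 October 2029, which is the last day of the consultation period.
Adding 45 calendar days to 6 October 2029 gives 20 November 2029, which is the date termination becomes effective.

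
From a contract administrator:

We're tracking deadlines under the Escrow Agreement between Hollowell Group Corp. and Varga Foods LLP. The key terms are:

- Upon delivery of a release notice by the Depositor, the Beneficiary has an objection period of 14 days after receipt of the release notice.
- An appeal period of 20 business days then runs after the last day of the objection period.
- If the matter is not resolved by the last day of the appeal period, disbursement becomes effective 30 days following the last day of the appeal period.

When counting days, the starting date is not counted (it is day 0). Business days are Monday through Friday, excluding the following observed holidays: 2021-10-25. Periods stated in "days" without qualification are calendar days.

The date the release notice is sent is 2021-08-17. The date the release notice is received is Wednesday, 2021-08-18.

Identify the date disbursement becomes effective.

2021-10-29

The last day of the objection period: 2021-08-18 + 14 days = 2021-09-01.
From Wednesday, 2021-09-01, 20 business days (Sep 2, Sep 3, Sep 6, Sep 7, …, Sep 27, Sep 28, Sep 29, skipping weekends) brings us to Wednesday, 2021-09-29, which is the last day of the appeal period.
Adding 30 calendar days to 2021-09-29 gives 2021-10-29, which is the date disbursement becomes effective.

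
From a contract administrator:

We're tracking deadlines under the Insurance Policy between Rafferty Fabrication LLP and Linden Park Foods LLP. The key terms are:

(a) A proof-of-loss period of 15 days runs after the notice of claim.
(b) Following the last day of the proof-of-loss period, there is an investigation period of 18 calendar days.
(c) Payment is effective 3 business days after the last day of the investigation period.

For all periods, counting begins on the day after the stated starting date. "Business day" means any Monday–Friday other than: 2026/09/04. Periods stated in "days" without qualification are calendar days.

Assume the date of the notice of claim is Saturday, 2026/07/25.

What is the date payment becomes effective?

2026/09/01

The last day of the proof-of-loss period: 2026/07/25 + 15 days = 2026/08/09.
Adding 18 calendar days to 2026/08/09 gives 2026/08/27, which is the last day of the investigation period.
The date payment becomes effective: counting 3 business days from Thursday, 2026/08/27 (Aug 28, Aug 31, Sep 1, skipping weekends) reaches Tuesday, 2026/09/01.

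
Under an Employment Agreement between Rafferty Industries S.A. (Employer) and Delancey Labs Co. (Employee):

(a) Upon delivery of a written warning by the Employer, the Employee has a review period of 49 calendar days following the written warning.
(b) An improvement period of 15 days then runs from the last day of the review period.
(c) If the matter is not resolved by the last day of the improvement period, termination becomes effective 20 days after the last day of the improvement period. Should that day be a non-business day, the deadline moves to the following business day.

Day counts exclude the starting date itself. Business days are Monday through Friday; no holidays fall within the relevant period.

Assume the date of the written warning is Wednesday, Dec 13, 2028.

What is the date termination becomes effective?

Mar 7, 2029

Adding 49 calendar days to Dec 13, 2028 gives Jan 31, 2029, which is the last day of the review period.
The last day of the improvement period: 15 calendar days after Jan 31, 2029 is Feb 15, 2029.
The date termination becomes effective: 20 calendar days after Feb 15, 2029 is Mar 7, 2029. Mar 7, 2029 is a Wednesday, so no roll-forward applies.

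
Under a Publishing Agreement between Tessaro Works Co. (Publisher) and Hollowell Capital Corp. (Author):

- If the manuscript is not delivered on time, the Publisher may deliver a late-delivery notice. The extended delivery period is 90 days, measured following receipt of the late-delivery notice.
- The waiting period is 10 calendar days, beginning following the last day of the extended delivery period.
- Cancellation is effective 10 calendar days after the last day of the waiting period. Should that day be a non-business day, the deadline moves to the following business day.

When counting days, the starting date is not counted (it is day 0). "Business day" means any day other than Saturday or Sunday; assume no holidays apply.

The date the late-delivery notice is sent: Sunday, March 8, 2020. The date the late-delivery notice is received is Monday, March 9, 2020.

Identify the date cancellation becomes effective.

June 29, 2020

Adding 90 calendar days to March 9, 2020 gives June 7, 2020, which is the last day of the extended delivery period.
The last day of the waiting period: June 7, 2020 + 10 days = June 17, 2020.
Adding 10 calendar days to June 17, 2020 gives June 27, 2020, which is the date cancellation becomes effective. That falls on a Saturday, so it rolls to the next business day, Monday, June 29, 2020.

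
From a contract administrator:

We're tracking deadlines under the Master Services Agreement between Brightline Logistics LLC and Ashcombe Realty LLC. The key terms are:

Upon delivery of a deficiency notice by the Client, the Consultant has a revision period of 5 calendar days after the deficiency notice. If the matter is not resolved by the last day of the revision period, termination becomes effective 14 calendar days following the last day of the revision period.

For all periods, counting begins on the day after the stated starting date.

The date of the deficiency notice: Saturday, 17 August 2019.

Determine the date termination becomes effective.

5 September 2019

Adding 5 calendar days to 17 August 2019 gives 22 August 2019, which is the last day of the revision period.
The date termination becomes effective: 22 August 2019 + 14 days = 5 September 2019.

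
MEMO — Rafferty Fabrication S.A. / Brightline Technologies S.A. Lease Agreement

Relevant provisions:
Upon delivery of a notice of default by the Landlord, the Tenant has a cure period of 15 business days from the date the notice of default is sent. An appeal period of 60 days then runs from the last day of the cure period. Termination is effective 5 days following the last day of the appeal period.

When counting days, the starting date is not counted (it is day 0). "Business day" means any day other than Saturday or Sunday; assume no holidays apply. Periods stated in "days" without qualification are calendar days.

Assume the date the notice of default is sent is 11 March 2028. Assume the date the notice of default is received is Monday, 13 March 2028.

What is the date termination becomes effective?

4 June 2028

The last day of the cure period: counting 15 business days from Saturday, 11 March 2028 (Mar 13, Mar 14, Mar 15, Mar 16, …, Mar 29, Mar 30, Mar 31, skipping weekends) reaches Friday, 31 March 2028.
The last day of the appeal period: 60 calendar days after 31 March 2028 is 30 May 2028.
Adding 5 calendar days to 30 May 2028 gives 4 June 2028, which is the date termination becomes effective.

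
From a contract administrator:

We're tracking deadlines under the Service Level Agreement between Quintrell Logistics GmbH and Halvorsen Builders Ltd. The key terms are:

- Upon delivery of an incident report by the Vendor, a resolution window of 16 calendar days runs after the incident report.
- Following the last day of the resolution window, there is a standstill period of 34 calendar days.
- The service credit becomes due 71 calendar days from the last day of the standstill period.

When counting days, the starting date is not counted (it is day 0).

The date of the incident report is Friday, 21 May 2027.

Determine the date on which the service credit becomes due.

19 September 2027

The last day of the resolution window: 16 calendar days after 21 May 2027 is 6 June 2027.
The last day of the standstill period: 6 June 2027 + 34 days = 10 July 2027.
The date on which the service credit becomes due: 71 calendar days after 10 July 2027 is 19 September 2027.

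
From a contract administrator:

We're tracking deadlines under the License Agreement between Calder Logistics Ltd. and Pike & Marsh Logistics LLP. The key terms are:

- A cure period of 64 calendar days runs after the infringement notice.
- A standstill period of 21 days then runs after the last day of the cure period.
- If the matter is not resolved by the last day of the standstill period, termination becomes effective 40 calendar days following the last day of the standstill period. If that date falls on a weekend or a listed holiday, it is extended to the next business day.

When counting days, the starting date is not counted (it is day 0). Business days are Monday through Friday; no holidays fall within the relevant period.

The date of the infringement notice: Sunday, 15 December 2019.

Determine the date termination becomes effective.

20 April 2020

Adding 64 calendar days to 15 December 2019 gives 17 February 2020, which is the last day of the cure period.
The last day of the standstill period: 21 calendar days after 17 February 2020 is 9 March 2020.
Adding 40 calendar days to 9 March 2020 gives 18 April 2020, which is the date termination becomes effective. That falls on a Saturday, so it rolls to the next business day, Monday, 20 April 2020.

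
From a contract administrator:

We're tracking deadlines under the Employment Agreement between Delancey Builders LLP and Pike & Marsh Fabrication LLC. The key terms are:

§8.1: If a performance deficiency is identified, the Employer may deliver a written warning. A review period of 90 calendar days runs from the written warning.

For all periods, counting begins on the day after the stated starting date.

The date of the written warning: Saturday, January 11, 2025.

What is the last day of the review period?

The last day of the review period: January 11, 2025 + 90 days = April 11, 2025.

April 11, 2025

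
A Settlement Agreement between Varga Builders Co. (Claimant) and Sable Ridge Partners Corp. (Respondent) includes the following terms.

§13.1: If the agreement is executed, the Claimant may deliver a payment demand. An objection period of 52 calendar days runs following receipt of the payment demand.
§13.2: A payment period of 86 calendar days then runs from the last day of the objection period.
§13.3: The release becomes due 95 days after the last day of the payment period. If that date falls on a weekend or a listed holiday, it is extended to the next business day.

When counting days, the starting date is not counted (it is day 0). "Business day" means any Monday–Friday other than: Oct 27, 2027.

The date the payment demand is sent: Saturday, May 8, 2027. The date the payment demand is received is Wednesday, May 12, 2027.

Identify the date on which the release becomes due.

Dec 31, 2027

The last day of the objection period: 52 calendar days after May 12, 2027 is Jul 3, 2027.
Adding 86 calendar days to Jul 3, 2027 gives Sep 27, 2027, which is the last day of the payment period.
Adding 95 calendar days to Sep 27, 2027 gives Dec 31, 2027, which is the date on which the release becomes due. Dec 31, 2027 is a Friday and is not a listed holiday, so no roll-forward applies.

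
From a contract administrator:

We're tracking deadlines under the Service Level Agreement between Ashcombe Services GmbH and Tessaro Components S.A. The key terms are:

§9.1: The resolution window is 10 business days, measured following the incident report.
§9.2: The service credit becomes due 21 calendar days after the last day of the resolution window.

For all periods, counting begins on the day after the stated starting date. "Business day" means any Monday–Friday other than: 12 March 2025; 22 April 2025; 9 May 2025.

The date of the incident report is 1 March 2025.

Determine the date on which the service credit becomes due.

The last day of the resolution window: 10 business days after Saturday, 1 March 2025, skipping weekends and the listed holiday on Mar 12 — Mar 3, Mar 4, Mar 5, Mar 6, Mar 7, Mar 10, Mar 11, Mar 13, Mar 14, Mar 17 — lands on Monday, 17 March 2025.
The date on which the service credit becomes due: 21 calendar days after 17 March 2025 is 7 April 2025.

7 April 2025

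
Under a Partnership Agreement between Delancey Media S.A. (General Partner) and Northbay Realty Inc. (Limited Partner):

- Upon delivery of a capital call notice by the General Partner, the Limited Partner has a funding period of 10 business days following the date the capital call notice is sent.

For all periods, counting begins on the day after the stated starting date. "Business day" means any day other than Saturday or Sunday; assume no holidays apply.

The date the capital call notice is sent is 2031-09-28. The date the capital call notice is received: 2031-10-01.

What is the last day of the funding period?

2031-10-10

The last day of the funding period: counting 10 business days from Sunday, 2031-09-28 (Sep 29, Sep 30, Oct 1, Oct 2, Oct 3, Oct 6, Oct 7, Oct 8, Oct 9, Oct 10, skipping weekends) reaches Friday, 2031-10-10.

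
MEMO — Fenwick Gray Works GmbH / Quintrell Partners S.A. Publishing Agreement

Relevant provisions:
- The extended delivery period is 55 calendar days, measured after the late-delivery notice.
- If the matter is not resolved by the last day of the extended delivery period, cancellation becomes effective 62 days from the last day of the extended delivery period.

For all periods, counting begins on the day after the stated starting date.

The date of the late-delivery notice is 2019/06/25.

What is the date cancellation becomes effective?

The last day of the extended delivery period: 2019/06/25 + 55 days = 2019/08/19.
Adding 62 calendar days to 2019/08/19 gives 2019/10/20, which is the date cancellation becomes effective.

2019/10/20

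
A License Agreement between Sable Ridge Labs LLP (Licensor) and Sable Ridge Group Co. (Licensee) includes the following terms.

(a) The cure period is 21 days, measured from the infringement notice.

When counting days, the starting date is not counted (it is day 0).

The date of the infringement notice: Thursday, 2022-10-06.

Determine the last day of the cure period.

2022-10-27

The last day of the cure period: 21 calendar days after 2022-10-06 is 2022-10-27.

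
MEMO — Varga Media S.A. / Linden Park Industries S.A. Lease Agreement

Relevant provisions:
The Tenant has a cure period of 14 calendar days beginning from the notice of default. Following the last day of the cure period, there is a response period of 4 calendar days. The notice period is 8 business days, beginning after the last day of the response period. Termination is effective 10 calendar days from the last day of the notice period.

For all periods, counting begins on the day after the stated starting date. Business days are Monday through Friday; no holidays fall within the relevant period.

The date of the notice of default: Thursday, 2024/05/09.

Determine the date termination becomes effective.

2024/06/16

Adding 14 calendar days to 2024/05/09 gives 2024/05/23, which is the last day of the cure period.
Adding 4 calendar days to 2024/05/23 gives 2024/05/27, which is the last day of the response period.
From Monday, 2024/05/27, 8 business days (May 28, May 29, May 30, May 31, Jun 3, Jun 4, Jun 5, Jun 6, skipping weekends) brings us to Thursday, 2024/06/06, which is the last day of the notice period.
The date termination becomes effective: 10 calendar days after 2024/06/06 is 2024/06/16.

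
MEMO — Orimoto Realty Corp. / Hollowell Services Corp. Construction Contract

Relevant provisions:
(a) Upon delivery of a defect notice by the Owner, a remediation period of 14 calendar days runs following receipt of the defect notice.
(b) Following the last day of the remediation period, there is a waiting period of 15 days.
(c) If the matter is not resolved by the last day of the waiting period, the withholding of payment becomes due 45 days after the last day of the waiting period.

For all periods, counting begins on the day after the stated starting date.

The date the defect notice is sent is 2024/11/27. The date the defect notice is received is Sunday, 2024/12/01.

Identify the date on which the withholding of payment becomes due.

The last day of the remediation period: 14 calendar days after 2024/12/01 is 2024/12/15.
The last day of the waiting period: 2024/12/15 + 15 days = 2024/12/30.
The date on which the withholding of payment becomes due: 2024/12/30 + 45 days = 2025/02/13.

2025/02/13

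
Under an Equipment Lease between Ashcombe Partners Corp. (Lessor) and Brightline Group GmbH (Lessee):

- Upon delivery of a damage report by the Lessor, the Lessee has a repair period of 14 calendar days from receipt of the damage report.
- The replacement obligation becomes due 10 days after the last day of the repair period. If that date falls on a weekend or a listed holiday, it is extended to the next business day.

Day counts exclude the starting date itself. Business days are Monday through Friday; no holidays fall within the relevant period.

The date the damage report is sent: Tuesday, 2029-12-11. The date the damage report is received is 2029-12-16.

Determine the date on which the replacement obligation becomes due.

The last day of the repair period: 2029-12-16 + 14 days = 2029-12-30.
The date on which the replacement obligation becomes due: 10 calendar days after 2029-12-30 is 2030-01-09. 2030-01-09 is a Wednesday, so no roll-forward applies.

2030-01-09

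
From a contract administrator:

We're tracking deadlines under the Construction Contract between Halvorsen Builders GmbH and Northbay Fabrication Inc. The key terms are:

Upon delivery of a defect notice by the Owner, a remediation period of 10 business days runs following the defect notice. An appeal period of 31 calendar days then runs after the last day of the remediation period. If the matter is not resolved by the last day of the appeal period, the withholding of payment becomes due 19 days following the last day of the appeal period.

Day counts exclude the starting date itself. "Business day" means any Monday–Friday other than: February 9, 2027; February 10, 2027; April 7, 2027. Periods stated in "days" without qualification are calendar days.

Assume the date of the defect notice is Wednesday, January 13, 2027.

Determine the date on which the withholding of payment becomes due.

From Wednesday, January 13, 2027, 10 business days (Jan 14, Jan 15, Jan 18, Jan 19, Jan 20, Jan 21, Jan 22, Jan 25, Jan 26, Jan 27, skipping weekends) brings us to Wednesday, January 27, 2027, which is the last day of the remediation period.
The last day of the appeal period: January 27, 2027 + 31 days = February 27, 2027.
The date on which the withholding of payment becomes due: February 27, 2027 + 19 days = March 18, 2027.

March 18, 2027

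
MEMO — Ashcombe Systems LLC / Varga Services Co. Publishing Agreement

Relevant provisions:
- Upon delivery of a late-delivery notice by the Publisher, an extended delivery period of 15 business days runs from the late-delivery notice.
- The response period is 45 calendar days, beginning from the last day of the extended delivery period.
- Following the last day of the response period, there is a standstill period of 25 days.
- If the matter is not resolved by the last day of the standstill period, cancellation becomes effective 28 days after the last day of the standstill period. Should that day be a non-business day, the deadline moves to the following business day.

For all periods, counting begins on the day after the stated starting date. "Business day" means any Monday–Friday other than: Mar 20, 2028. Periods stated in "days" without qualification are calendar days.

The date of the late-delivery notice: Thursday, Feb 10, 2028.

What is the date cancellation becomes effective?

Jun 8, 2028

The last day of the extended delivery period: 15 business days after Thursday, Feb 10, 2028, skipping weekends — Feb 11, Feb 14, Feb 15, Feb 16, …, Feb 29, Mar 1, Mar 2 — lands on Thursday, Mar 2, 2028.
Adding 45 calendar days to Mar 2, 2028 gives Apr 16, 2028, which is the last day of the response period.
The last day of the standstill period: Apr 16, 2028 + 25 days = May 11, 2028.
The date cancellation becomes effective: May 11, 2028 + 28 days = Jun 8, 2028. Jun 8, 2028 is a Thursday and is not a listed holiday, so no roll-forward applies.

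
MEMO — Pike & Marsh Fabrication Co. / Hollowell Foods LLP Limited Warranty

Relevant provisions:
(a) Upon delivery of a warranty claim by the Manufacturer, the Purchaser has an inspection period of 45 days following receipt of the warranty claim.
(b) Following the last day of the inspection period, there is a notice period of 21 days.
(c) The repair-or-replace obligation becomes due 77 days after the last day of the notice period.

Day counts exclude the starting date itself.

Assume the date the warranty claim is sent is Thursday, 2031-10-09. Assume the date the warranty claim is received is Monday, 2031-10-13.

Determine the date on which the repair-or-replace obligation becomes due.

The last day of the inspection period: 2031-10-13 + 45 days = 2031-11-27.
Adding 21 calendar days to 2031-11-27 gives 2031-12-18, which is the last day of the notice period.
The date on which the repair-or-replace obligation becomes due: 2031-12-18 + 77 days = 2032-03-04.

2032-03-04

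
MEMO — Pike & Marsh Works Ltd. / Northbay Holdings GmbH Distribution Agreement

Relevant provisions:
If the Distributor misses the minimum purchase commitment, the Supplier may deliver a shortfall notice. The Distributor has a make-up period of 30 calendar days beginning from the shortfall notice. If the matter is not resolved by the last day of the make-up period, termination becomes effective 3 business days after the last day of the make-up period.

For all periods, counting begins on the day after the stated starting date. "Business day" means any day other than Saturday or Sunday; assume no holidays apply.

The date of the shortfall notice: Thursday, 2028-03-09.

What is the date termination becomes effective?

The last day of the make-up period: 2028-03-09 + 30 days = 2028-04-08.
The date termination becomes effective: 3 business days after Saturday, 2028-04-08, skipping weekends — Apr 10, Apr 11, Apr 12 — lands on Wednesday, 2028-04-12.

2028-04-12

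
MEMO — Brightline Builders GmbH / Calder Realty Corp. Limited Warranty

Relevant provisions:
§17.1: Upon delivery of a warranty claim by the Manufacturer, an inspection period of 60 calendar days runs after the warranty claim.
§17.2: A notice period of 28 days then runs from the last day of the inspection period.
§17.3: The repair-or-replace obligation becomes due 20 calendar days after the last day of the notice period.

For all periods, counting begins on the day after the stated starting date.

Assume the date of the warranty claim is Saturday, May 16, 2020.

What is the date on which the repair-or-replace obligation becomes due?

September 1, 2020

Adding 60 calendar days to May 16, 2020 gives July 15, 2020, which is the last day of the inspection period.
The last day of the notice period: 28 calendar days after July 15, 2020 is August 12, 2020.
The date on which the repair-or-replace obligation becomes due: August 12, 2020 + 20 days = September 1, 2020.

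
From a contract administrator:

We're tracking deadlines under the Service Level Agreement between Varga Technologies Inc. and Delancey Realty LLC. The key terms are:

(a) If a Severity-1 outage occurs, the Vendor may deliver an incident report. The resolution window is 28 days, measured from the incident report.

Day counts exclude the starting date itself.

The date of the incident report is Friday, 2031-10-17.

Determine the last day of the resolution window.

2031-11-14

The last day of the resolution window: 28 calendar days after 2031-10-17 is 2031-11-14.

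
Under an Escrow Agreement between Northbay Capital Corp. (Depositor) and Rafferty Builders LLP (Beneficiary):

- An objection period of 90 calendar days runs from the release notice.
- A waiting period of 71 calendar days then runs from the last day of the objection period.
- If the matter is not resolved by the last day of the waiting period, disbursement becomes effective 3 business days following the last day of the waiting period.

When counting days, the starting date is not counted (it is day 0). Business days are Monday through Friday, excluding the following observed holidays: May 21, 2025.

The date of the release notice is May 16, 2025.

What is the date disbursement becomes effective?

Adding 90 calendar days to May 16, 2025 gives August 14, 2025, which is the last day of the objection period.
Adding 71 calendar days to August 14, 2025 gives October 24, 2025, which is the last day of the waiting period.
From Friday, October 24, 2025, 3 business days (Oct 27, Oct 28, Oct 29, skipping weekends) brings us to Wednesday, October 29, 2025, which is the date disbursement becomes effective.

October 29, 2025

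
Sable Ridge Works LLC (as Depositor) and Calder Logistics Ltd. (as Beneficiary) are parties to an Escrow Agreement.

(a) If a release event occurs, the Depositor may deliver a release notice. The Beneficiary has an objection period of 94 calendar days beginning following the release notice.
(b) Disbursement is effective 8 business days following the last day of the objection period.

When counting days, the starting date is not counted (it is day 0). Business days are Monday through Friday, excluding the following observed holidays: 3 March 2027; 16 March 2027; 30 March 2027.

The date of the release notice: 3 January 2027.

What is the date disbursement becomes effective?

19 April 2027

Adding 94 calendar days to 3 January 2027 gives 7 April 2027, which is the last day of the objection period.
The date disbursement becomes effective: 8 business days after Wednesday, 7 April 2027, skipping weekends — Apr 8, Apr 9, Apr 12, Apr 13, Apr 14, Apr 15, Apr 16, Apr 19 — lands on Monday, 19 April 2027.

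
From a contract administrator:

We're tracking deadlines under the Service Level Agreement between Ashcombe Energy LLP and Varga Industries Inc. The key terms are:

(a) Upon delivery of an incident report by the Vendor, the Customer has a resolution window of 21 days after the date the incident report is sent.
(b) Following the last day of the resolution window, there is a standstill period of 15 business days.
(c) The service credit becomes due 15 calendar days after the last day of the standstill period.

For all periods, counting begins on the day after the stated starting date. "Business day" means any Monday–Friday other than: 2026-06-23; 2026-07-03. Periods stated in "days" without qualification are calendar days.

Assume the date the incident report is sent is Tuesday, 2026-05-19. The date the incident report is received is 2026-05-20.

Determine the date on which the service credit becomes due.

2026-07-16

Adding 21 calendar days to 2026-05-19 gives 2026-06-09, which is the last day of the resolution window.
The last day of the standstill period: counting 15 business days from Tuesday, 2026-06-09 (Jun 10, Jun 11, Jun 12, Jun 15, …, Jun 29, Jun 30, Jul 1, skipping weekends and the listed holiday on Jun 23) reaches Wednesday, 2026-07-01.
The date on which the service credit becomes due: 2026-07-01 + 15 days = 2026-07-16.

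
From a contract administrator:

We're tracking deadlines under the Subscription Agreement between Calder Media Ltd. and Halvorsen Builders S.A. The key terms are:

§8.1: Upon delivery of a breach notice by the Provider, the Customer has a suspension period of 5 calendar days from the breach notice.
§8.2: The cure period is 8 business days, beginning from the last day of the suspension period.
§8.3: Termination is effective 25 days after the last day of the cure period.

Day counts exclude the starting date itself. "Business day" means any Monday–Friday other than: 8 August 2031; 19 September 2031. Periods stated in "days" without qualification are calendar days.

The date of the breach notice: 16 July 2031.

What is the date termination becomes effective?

25 August 2031

The last day of the suspension period: 16 July 2031 + 5 days = 21 July 2031.
From Monday, 21 July 2031, 8 business days (Jul 22, Jul 23, Jul 24, Jul 25, Jul 28, Jul 29, Jul 30, Jul 31, skipping weekends) brings us to Thursday, 31 July 2031, which is the last day of the cure period.
The date termination becomes effective: 31 July 2031 + 25 days = 25 August 2031.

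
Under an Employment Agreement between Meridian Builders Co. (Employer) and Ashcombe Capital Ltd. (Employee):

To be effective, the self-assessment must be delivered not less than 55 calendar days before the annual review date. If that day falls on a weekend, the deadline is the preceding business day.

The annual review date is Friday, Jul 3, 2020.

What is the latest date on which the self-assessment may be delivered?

May 8, 2020

Counting back 55 calendar days from Jul 3, 2020 gives May 9, 2020. That is a Saturday, so the deadline moves back to Friday, May 8, 2020.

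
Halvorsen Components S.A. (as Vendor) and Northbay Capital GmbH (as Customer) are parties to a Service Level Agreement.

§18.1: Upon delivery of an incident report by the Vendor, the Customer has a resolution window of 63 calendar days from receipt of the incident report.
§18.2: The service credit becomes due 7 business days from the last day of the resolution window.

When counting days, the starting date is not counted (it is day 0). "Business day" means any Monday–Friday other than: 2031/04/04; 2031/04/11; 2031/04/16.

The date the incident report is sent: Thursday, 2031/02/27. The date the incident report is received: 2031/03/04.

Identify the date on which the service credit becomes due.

The last day of the resolution window: 63 calendar days after 2031/03/04 is 2031/05/06.
The date on which the service credit becomes due: 7 business days after Tuesday, 2031/05/06, skipping weekends — May 7, May 8, May 9, May 12, May 13, May 14, May 15 — lands on Thursday, 2031/05/15.

2031/05/15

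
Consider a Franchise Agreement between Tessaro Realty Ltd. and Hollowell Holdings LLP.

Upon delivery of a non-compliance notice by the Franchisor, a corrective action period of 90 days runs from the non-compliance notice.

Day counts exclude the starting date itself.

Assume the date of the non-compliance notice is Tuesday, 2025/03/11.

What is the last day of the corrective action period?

The last day of the corrective action period: 2025/03/11 + 90 days = 2025/06/09.

2025/06/09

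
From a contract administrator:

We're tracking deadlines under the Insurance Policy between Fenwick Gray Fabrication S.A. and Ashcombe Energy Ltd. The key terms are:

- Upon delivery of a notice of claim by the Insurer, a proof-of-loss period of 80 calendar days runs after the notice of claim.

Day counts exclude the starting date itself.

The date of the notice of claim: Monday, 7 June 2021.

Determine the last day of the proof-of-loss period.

The last day of the proof-of-loss period: 7 June 2021 + 80 days = 26 August 2021.

26 August 2021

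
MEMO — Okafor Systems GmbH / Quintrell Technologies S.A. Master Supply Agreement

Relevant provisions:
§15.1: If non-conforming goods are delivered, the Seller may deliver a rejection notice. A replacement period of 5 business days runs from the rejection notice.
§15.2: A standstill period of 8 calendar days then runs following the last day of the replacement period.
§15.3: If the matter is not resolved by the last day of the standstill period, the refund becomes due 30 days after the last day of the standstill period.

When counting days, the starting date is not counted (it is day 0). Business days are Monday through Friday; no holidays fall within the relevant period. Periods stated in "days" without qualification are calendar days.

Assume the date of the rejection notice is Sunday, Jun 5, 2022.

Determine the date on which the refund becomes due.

Jul 18, 2022

From Sunday, Jun 5, 2022, 5 business days (Jun 6, Jun 7, Jun 8, Jun 9, Jun 10, skipping weekends) brings us to Friday, Jun 10, 2022, which is the last day of the replacement period.
The last day of the standstill period: Jun 10, 2022 + 8 days = Jun 18, 2022.
The date on which the refund becomes due: 30 calendar days after Jun 18, 2022 is Jul 18, 2022.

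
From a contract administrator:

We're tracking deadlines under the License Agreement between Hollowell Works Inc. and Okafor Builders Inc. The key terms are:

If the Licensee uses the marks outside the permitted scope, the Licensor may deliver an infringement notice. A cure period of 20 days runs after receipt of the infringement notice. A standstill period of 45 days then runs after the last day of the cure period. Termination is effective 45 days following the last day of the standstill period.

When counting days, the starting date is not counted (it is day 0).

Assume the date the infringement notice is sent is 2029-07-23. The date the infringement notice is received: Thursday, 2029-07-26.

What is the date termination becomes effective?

The last day of the cure period: 2029-07-26 + 20 days = 2029-08-15.
The last day of the standstill period: 2029-08-15 + 45 days = 2029-09-29.
The date termination becomes effective: 2029-09-29 + 45 days = 2029-11-13.

2029-11-13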